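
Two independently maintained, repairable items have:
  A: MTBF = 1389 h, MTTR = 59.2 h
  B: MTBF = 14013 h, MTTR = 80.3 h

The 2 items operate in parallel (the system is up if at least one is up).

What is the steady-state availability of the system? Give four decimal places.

A(A) = MTBF/(MTBF+MTTR) = 1389/(1389+59.2) = 0.959122
A(B) = MTBF/(MTBF+MTTR) = 14013/(14013+80.3) = 0.994302
Parallel availability: 1 − (1 − 0.959122)(1 − 0.994302) = 0.9998

0.9998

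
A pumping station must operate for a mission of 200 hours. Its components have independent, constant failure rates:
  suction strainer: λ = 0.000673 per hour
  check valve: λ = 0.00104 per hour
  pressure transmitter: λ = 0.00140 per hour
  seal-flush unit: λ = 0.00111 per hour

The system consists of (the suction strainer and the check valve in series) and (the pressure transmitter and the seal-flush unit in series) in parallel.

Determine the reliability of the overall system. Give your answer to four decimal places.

0.8855

R(suction strainer) = exp(−0.000673 × 200) = 0.874065
R(check valve) = exp(−0.00104 × 200) = 0.812207
R(pressure transmitter) = exp(−0.00140 × 200) = 0.755784
R(seal-flush unit) = exp(−0.00111 × 200) = 0.800915
Series (suction strainer and check valve): 0.874065 × 0.812207 = 0.709922
Series (pressure transmitter and seal-flush unit): 0.755784 × 0.800915 = 0.605319
Parallel ([0.709922] and [0.605319]): 1 − (1 − 0.709922)(1 − 0.605319) = 0.8855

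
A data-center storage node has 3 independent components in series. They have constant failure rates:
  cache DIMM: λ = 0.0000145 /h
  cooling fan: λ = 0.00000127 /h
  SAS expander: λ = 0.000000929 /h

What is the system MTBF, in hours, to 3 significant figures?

59900

Series of exponential components: λ_sys = Σ λ_i
λ_sys = 0.0000145 + 0.00000127 + 0.000000929 = 1.6699e-05 /h
MTBF = 1 / λ_sys = 59900 h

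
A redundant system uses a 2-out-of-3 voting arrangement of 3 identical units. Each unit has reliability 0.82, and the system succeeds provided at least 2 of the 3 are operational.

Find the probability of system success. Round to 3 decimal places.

R = Σ_{i=2}^{3} C(3,i) p^i (1−p)^{3−i} with p = 0.82
C(3,2)·0.82^2·0.18^1 = 0.36310
C(3,3)·0.82^3·0.18^0 = 0.55137
Sum = 0.914

0.914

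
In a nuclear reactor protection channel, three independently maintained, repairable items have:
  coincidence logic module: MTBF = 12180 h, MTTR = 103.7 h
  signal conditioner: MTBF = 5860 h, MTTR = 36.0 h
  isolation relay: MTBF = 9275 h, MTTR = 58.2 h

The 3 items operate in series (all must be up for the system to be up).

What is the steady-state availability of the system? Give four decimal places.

0.9794

A(coincidence logic module) = MTBF/(MTBF+MTTR) = 12180/(12180+103.7) = 0.991558
A(signal conditioner) = MTBF/(MTBF+MTTR) = 5860/(5860+36.0) = 0.993894
A(isolation relay) = MTBF/(MTBF+MTTR) = 9275/(9275+58.2) = 0.993764
Series availability: 0.991558 × 0.993894 × 0.993764 = 0.9794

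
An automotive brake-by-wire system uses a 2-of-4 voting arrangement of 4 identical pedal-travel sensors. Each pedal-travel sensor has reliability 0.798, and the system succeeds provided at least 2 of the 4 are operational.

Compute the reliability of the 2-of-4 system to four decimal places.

R = Σ_{i=2}^{4} C(4,i) p^i (1−p)^{4−i} with p = 0.798
C(4,2)·0.798^2·0.202^2 = 0.155905
C(4,3)·0.798^3·0.202^1 = 0.410601
C(4,4)·0.798^4·0.202^0 = 0.405519
Sum = 0.9720

0.9720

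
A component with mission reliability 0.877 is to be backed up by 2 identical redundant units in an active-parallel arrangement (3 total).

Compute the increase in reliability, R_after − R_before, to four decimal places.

0.1211

R_before = 0.877
R_after = 1 − (1 − 0.877)^3 = 0.9981
ΔR = 0.9981 − 0.877 = 0.1211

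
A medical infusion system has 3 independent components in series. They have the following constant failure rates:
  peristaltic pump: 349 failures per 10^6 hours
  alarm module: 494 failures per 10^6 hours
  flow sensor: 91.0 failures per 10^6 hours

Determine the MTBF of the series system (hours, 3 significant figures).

1070

Series of exponential components: λ_sys = Σ λ_i
λ_sys = 0.000349 + 0.000494 + 0.0000910 = 9.3400e-04 /h
MTBF = 1 / λ_sys = 1070 h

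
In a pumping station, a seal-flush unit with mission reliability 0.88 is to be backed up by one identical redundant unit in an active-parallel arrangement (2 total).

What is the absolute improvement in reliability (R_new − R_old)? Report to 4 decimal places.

0.1056

R_before = 0.88
R_after = 1 − (1 − 0.88)^2 = 0.9856
ΔR = 0.9856 − 0.88 = 0.1056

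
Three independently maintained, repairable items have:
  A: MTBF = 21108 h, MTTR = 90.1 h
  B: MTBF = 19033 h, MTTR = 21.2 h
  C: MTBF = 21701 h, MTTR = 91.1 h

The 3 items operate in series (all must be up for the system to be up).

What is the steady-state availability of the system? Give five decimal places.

0.99048

A(A) = MTBF/(MTBF+MTTR) = 21108/(21108+90.1) = 0.995750
A(B) = MTBF/(MTBF+MTTR) = 19033/(19033+21.2) = 0.998887
A(C) = MTBF/(MTBF+MTTR) = 21701/(21701+91.1) = 0.995820
Series availability: 0.995750 × 0.998887 × 0.995820 = 0.99048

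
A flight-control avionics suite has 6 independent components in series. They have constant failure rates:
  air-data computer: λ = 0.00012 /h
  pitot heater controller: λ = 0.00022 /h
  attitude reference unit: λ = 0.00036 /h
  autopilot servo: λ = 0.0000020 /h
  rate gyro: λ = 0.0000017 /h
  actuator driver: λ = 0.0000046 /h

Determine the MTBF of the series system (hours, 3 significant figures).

Series of exponential components: λ_sys = Σ λ_i
λ_sys = 0.00012 + 0.00022 + 0.00036 + 0.0000020 + 0.0000017 + 0.0000046 = 7.0830e-04 /h
MTBF = 1 / λ_sys = 1410 h

1410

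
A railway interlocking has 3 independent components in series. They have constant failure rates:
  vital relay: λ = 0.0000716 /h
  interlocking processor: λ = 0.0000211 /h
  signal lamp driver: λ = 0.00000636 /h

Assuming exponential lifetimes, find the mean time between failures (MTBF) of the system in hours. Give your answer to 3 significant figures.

10100

Series of exponential components: λ_sys = Σ λ_i
λ_sys = 0.0000716 + 0.0000211 + 0.00000636 = 9.9060e-05 /h
MTBF = 1 / λ_sys = 10100 h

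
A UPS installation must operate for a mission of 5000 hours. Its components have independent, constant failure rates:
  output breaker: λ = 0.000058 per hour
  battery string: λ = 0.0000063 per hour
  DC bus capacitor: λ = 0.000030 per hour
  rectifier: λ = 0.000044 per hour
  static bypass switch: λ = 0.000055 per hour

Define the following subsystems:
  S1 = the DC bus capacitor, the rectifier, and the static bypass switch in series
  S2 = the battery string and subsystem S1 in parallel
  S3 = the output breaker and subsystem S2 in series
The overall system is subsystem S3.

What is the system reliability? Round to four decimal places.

0.7372

R(output breaker) = exp(−0.000058 × 5000) = 0.748264
R(battery string) = exp(−0.0000063 × 5000) = 0.968991
R(DC bus capacitor) = exp(−0.000030 × 5000) = 0.860708
R(rectifier) = exp(−0.000044 × 5000) = 0.802519
R(static bypass switch) = exp(−0.000055 × 5000) = 0.759572
Series (DC bus capacitor, rectifier, and static bypass switch): 0.860708 × 0.802519 × 0.759572 = 0.524663
Parallel (battery string and [0.524663]): 1 − (1 − 0.968991)(1 − 0.524663) = 0.985260
Series (output breaker and [0.985260]): 0.748264 × 0.985260 = 0.7372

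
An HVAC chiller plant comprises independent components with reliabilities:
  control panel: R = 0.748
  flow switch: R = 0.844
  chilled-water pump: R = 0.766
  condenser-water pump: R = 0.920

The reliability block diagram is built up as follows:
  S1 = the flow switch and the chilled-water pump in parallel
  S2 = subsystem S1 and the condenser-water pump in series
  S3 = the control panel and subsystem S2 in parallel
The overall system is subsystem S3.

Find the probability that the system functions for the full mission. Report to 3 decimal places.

Parallel (flow switch and chilled-water pump): 1 − (1 − 0.84400)(1 − 0.76600) = 0.96350
Series ([0.96350] and condenser-water pump): 0.96350 × 0.92000 = 0.88642
Parallel (control panel and [0.88642]): 1 − (1 − 0.74800)(1 − 0.88642) = 0.971

0.971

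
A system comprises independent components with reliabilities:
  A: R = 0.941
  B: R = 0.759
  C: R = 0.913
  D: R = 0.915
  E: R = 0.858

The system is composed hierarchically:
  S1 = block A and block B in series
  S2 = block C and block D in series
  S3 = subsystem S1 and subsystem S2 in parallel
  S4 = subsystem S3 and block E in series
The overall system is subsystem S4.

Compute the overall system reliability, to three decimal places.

Series (A and B): 0.94100 × 0.75900 = 0.71422
Series (C and D): 0.91300 × 0.91500 = 0.83540
Parallel ([0.71422] and [0.83540]): 1 − (1 − 0.71422)(1 − 0.83540) = 0.95296
Series ([0.95296] and E): 0.95296 × 0.85800 = 0.818

0.818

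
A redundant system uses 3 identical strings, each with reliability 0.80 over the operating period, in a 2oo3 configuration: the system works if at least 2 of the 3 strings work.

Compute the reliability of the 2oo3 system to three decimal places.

0.896

R = Σ_{i=2}^{3} C(3,i) p^i (1−p)^{3−i} with p = 0.80
C(3,2)·0.80^2·0.20^1 = 0.38400
C(3,3)·0.80^3·0.20^0 = 0.51200
Sum = 0.896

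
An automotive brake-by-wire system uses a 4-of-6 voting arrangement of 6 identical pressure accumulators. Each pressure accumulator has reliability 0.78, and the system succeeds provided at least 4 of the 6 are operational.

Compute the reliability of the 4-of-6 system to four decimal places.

0.8750

R = Σ_{i=4}^{6} C(6,i) p^i (1−p)^{6−i} with p = 0.78
C(6,4)·0.78^4·0.22^2 = 0.268729
C(6,5)·0.78^5·0.22^1 = 0.381107
C(6,6)·0.78^6·0.22^0 = 0.225200
Sum = 0.8750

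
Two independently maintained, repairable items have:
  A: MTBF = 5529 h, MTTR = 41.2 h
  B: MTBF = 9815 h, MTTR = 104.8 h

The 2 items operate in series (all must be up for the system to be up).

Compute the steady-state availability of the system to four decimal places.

0.9821

A(A) = MTBF/(MTBF+MTTR) = 5529/(5529+41.2) = 0.992603
A(B) = MTBF/(MTBF+MTTR) = 9815/(9815+104.8) = 0.989435
Series availability: 0.992603 × 0.989435 = 0.9821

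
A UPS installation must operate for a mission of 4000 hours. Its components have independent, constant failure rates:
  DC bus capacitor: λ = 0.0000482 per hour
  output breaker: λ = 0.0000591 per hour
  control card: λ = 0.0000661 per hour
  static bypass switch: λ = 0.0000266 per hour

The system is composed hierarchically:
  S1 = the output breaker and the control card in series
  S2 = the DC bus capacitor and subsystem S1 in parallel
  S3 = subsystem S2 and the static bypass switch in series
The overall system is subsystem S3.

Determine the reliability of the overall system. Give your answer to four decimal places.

0.8370

R(DC bus capacitor) = exp(−0.0000482 × 4000) = 0.824647
R(output breaker) = exp(−0.0000591 × 4000) = 0.789465
R(control card) = exp(−0.0000661 × 4000) = 0.767666
R(static bypass switch) = exp(−0.0000266 × 4000) = 0.899065
Series (output breaker and control card): 0.789465 × 0.767666 = 0.606045
Parallel (DC bus capacitor and [0.606045]): 1 − (1 − 0.824647)(1 − 0.606045) = 0.930919
Series ([0.930919] and static bypass switch): 0.930919 × 0.899065 = 0.8370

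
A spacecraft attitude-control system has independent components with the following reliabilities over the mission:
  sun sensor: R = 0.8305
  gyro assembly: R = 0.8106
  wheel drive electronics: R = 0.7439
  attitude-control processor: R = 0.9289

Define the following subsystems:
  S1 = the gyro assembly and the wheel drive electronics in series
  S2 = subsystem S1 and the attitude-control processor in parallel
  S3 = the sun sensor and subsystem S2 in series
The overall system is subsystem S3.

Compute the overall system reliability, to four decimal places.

Series (gyro assembly and wheel drive electronics): 0.810600 × 0.743900 = 0.603005
Parallel ([0.603005] and attitude-control processor): 1 − (1 − 0.603005)(1 − 0.928900) = 0.971774
Series (sun sensor and [0.971774]): 0.830500 × 0.971774 = 0.8071

0.8071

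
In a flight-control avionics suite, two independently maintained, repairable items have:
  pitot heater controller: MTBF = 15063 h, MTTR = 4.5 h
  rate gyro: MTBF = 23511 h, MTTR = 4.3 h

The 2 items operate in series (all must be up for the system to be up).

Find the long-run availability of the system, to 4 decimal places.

A(pitot heater controller) = MTBF/(MTBF+MTTR) = 15063/(15063+4.5) = 0.999701
A(rate gyro) = MTBF/(MTBF+MTTR) = 23511/(23511+4.3) = 0.999817
Series availability: 0.999701 × 0.999817 = 0.9995

0.9995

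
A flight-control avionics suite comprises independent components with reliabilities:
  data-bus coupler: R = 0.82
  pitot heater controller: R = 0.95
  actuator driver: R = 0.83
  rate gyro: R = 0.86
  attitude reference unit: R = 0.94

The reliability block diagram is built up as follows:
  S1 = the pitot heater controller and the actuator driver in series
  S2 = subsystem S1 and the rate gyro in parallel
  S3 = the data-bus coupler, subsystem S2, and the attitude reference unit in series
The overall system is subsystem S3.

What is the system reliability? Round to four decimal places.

0.7480

Series (pitot heater controller and actuator driver): 0.950000 × 0.830000 = 0.788500
Parallel ([0.788500] and rate gyro): 1 − (1 − 0.788500)(1 − 0.860000) = 0.970390
Series (data-bus coupler, [0.970390], and attitude reference unit): 0.820000 × 0.970390 × 0.940000 = 0.7480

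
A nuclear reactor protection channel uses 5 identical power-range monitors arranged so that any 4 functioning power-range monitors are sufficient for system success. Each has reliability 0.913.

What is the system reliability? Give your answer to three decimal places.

0.937

R = Σ_{i=4}^{5} C(5,i) p^i (1−p)^{5−i} with p = 0.913
C(5,4)·0.913^4·0.087^1 = 0.30225
C(5,5)·0.913^5·0.087^0 = 0.63439
Sum = 0.937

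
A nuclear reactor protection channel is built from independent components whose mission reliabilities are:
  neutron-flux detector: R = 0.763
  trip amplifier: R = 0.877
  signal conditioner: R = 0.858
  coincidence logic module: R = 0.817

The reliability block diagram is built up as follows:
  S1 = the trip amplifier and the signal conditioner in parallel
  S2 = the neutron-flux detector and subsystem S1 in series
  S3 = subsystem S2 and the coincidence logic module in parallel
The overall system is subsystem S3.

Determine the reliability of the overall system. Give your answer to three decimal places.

0.954

Parallel (trip amplifier and signal conditioner): 1 − (1 − 0.87700)(1 − 0.85800) = 0.98253
Series (neutron-flux detector and [0.98253]): 0.76300 × 0.98253 = 0.74967
Parallel ([0.74967] and coincidence logic module): 1 − (1 − 0.74967)(1 − 0.81700) = 0.954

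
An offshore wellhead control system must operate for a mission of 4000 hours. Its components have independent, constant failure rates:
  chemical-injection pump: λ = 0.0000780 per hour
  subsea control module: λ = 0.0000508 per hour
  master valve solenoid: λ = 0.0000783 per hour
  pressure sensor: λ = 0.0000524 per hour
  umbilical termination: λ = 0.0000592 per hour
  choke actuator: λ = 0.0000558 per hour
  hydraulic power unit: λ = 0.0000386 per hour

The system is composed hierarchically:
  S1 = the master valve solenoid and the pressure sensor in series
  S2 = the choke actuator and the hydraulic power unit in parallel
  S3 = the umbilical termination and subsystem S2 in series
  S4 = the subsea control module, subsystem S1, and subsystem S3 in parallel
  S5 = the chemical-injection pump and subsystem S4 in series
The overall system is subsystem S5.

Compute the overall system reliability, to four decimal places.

R(chemical-injection pump) = exp(−0.0000780 × 4000) = 0.731982
R(subsea control module) = exp(−0.0000508 × 4000) = 0.816115
R(master valve solenoid) = exp(−0.0000783 × 4000) = 0.731104
R(pressure sensor) = exp(−0.0000524 × 4000) = 0.810909
R(umbilical termination) = exp(−0.0000592 × 4000) = 0.789149
R(choke actuator) = exp(−0.0000558 × 4000) = 0.799955
R(hydraulic power unit) = exp(−0.0000386 × 4000) = 0.856929
Series (master valve solenoid and pressure sensor): 0.731104 × 0.810909 = 0.592859
Parallel (choke actuator and hydraulic power unit): 1 − (1 − 0.799955)(1 − 0.856929) = 0.971379
Series (umbilical termination and [0.971379]): 0.789149 × 0.971379 = 0.766563
Parallel (subsea control module, [0.592859], and [0.766563]): 1 − (1 − 0.816115)(1 − 0.592859)(1 − 0.766563) = 0.982523
Series (chemical-injection pump and [0.982523]): 0.731982 × 0.982523 = 0.7192

0.7192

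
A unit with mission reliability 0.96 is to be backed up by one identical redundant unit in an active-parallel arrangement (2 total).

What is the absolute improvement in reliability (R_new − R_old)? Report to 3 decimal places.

0.038

R_before = 0.96
R_after = 1 − (1 − 0.96)^2 = 0.998
ΔR = 0.998 − 0.96 = 0.038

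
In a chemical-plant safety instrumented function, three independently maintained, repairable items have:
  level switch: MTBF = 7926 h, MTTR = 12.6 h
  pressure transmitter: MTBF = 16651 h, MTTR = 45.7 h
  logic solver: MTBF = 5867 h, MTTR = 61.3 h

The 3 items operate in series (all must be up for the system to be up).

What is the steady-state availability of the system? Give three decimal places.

0.985

A(level switch) = MTBF/(MTBF+MTTR) = 7926/(7926+12.6) = 0.998413
A(pressure transmitter) = MTBF/(MTBF+MTTR) = 16651/(16651+45.7) = 0.997263
A(logic solver) = MTBF/(MTBF+MTTR) = 5867/(5867+61.3) = 0.989660
Series availability: 0.998413 × 0.997263 × 0.989660 = 0.985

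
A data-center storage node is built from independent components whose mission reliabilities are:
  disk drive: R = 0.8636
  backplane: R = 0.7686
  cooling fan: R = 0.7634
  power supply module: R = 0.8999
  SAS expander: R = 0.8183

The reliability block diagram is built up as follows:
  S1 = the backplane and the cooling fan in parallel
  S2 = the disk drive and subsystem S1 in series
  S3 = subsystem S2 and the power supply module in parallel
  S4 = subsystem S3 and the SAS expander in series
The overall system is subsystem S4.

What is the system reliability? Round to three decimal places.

0.803

Parallel (backplane and cooling fan): 1 − (1 − 0.76860)(1 − 0.76340) = 0.94525
Series (disk drive and [0.94525]): 0.86360 × 0.94525 = 0.81632
Parallel ([0.81632] and power supply module): 1 − (1 − 0.81632)(1 − 0.89990) = 0.98161
Series ([0.98161] and SAS expander): 0.98161 × 0.81830 = 0.803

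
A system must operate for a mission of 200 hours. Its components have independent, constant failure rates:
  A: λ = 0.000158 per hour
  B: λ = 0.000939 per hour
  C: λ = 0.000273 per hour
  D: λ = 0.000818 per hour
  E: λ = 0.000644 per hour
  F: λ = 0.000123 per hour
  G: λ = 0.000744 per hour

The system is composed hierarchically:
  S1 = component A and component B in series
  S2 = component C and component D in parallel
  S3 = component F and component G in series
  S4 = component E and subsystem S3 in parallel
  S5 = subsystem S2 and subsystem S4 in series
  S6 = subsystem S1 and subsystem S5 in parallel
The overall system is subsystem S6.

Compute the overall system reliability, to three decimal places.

0.995

R(A) = exp(−0.000158 × 200) = 0.96889
R(B) = exp(−0.000939 × 200) = 0.82878
R(C) = exp(−0.000273 × 200) = 0.94686
R(D) = exp(−0.000818 × 200) = 0.84908
R(E) = exp(−0.000644 × 200) = 0.87915
R(F) = exp(−0.000123 × 200) = 0.97570
R(G) = exp(−0.000744 × 200) = 0.86174
Series (A and B): 0.96889 × 0.82878 = 0.80300
Parallel (C and D): 1 − (1 − 0.94686)(1 − 0.84908) = 0.99198
Series (F and G): 0.97570 × 0.86174 = 0.84080
Parallel (E and [0.84080]): 1 − (1 − 0.87915)(1 − 0.84080) = 0.98076
Series ([0.99198] and [0.98076]): 0.99198 × 0.98076 = 0.97289
Parallel ([0.80300] and [0.97289]): 1 − (1 − 0.80300)(1 − 0.97289) = 0.995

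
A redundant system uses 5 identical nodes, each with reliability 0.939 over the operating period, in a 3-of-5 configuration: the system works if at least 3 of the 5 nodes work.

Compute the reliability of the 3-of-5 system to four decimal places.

R = Σ_{i=3}^{5} C(5,i) p^i (1−p)^{5−i} with p = 0.939
C(5,3)·0.939^3·0.061^2 = 0.030807
C(5,4)·0.939^4·0.061^1 = 0.237117
C(5,5)·0.939^5·0.061^0 = 0.730009
Sum = 0.9979

0.9979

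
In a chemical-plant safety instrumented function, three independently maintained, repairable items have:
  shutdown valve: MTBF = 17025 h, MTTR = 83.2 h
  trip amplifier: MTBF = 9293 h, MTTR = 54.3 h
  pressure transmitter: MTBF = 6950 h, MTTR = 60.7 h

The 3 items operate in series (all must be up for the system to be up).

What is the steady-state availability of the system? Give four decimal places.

0.9808

A(shutdown valve) = MTBF/(MTBF+MTTR) = 17025/(17025+83.2) = 0.995137
A(trip amplifier) = MTBF/(MTBF+MTTR) = 9293/(9293+54.3) = 0.994191
A(pressure transmitter) = MTBF/(MTBF+MTTR) = 6950/(6950+60.7) = 0.991342
Series availability: 0.995137 × 0.994191 × 0.991342 = 0.9808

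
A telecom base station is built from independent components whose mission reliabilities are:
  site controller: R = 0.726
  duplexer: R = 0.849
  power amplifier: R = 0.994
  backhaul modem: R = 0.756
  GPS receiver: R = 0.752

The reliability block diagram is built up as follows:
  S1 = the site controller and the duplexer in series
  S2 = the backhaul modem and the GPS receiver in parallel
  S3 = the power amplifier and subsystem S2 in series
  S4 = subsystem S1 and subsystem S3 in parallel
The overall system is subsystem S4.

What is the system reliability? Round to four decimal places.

0.9746

Series (site controller and duplexer): 0.726000 × 0.849000 = 0.616374
Parallel (backhaul modem and GPS receiver): 1 − (1 − 0.756000)(1 − 0.752000) = 0.939488
Series (power amplifier and [0.939488]): 0.994000 × 0.939488 = 0.933851
Parallel ([0.616374] and [0.933851]): 1 − (1 − 0.616374)(1 − 0.933851) = 0.9746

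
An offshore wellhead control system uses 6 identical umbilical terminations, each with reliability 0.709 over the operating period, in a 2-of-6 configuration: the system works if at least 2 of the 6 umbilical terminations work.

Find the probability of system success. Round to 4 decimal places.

R = Σ_{i=2}^{6} C(6,i) p^i (1−p)^{6−i} with p = 0.709
C(6,2)·0.709^2·0.291^4 = 0.054070
C(6,3)·0.709^3·0.291^3 = 0.175650
C(6,4)·0.709^4·0.291^2 = 0.320968
C(6,5)·0.709^5·0.291^1 = 0.312806
C(6,6)·0.709^6·0.291^0 = 0.127022
Sum = 0.9905

0.9905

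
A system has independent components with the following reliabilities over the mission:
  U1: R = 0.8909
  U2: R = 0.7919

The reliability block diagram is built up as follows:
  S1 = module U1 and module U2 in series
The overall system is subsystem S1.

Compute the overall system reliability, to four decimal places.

Series (U1 and U2): 0.890900 × 0.791900 = 0.7055

0.7055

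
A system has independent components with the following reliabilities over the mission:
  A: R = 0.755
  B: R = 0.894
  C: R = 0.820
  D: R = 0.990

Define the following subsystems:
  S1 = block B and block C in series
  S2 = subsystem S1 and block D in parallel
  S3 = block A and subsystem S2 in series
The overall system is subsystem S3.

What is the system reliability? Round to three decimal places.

Series (B and C): 0.89400 × 0.82000 = 0.73308
Parallel ([0.73308] and D): 1 − (1 − 0.73308)(1 − 0.99000) = 0.99733
Series (A and [0.99733]): 0.75500 × 0.99733 = 0.753

0.753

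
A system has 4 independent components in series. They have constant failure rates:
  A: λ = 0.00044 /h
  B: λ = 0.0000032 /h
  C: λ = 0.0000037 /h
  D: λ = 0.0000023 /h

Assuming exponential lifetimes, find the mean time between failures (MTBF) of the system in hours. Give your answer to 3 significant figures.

2230

Series of exponential components: λ_sys = Σ λ_i
λ_sys = 0.00044 + 0.0000032 + 0.0000037 + 0.0000023 = 4.4920e-04 /h
MTBF = 1 / λ_sys = 2230 h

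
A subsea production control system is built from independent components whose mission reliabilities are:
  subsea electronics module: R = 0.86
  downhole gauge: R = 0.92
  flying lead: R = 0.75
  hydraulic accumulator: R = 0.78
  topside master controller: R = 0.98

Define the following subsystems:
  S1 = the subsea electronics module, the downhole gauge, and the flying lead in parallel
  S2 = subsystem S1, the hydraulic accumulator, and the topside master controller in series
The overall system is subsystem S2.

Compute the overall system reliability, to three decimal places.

0.762

Parallel (subsea electronics module, downhole gauge, and flying lead): 1 − (1 − 0.86000)(1 − 0.92000)(1 − 0.75000) = 0.99720
Series ([0.99720], hydraulic accumulator, and topside master controller): 0.99720 × 0.78000 × 0.98000 = 0.762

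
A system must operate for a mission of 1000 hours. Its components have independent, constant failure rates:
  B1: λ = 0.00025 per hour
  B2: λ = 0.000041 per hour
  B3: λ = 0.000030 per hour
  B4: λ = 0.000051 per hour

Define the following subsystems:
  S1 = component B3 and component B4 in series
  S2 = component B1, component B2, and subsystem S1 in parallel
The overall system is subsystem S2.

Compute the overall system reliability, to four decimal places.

0.9993

R(B1) = exp(−0.00025 × 1000) = 0.778801
R(B2) = exp(−0.000041 × 1000) = 0.959829
R(B3) = exp(−0.000030 × 1000) = 0.970446
R(B4) = exp(−0.000051 × 1000) = 0.950279
Series (B3 and B4): 0.970446 × 0.950279 = 0.922194
Parallel (B1, B2, and [0.922194]): 1 − (1 − 0.778801)(1 − 0.959829)(1 − 0.922194) = 0.9993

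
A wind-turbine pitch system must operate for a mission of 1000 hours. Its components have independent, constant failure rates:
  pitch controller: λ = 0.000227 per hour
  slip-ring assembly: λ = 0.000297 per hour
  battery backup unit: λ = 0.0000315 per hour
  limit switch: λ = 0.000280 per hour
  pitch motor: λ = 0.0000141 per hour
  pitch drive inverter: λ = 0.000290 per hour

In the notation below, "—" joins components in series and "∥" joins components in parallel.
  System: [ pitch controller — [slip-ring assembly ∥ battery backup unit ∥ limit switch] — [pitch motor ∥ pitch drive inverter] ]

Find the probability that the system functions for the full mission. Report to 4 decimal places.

R(pitch controller) = exp(−0.000227 × 1000) = 0.796921
R(slip-ring assembly) = exp(−0.000297 × 1000) = 0.743044
R(battery backup unit) = exp(−0.0000315 × 1000) = 0.968991
R(limit switch) = exp(−0.000280 × 1000) = 0.755784
R(pitch motor) = exp(−0.0000141 × 1000) = 0.985999
R(pitch drive inverter) = exp(−0.000290 × 1000) = 0.748264
Parallel (slip-ring assembly, battery backup unit, and limit switch): 1 − (1 − 0.743044)(1 − 0.968991)(1 − 0.755784) = 0.998054
Parallel (pitch motor and pitch drive inverter): 1 − (1 − 0.985999)(1 − 0.748264) = 0.996475
Series (pitch controller, [0.998054], and [0.996475]): 0.796921 × 0.998054 × 0.996475 = 0.7926

0.7926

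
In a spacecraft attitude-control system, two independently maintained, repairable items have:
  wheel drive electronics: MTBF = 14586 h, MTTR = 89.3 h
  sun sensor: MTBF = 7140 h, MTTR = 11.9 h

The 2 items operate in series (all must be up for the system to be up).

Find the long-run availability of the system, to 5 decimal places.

A(wheel drive electronics) = MTBF/(MTBF+MTTR) = 14586/(14586+89.3) = 0.993915
A(sun sensor) = MTBF/(MTBF+MTTR) = 7140/(7140+11.9) = 0.998336
Series availability: 0.993915 × 0.998336 = 0.99226

0.99226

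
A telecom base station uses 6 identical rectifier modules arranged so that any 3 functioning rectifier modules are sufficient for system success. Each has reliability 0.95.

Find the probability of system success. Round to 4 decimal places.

0.9999

R = Σ_{i=3}^{6} C(6,i) p^i (1−p)^{6−i} with p = 0.95
C(6,3)·0.95^3·0.05^3 = 0.002143
C(6,4)·0.95^4·0.05^2 = 0.030544
C(6,5)·0.95^5·0.05^1 = 0.232134
C(6,6)·0.95^6·0.05^0 = 0.735092
Sum = 0.9999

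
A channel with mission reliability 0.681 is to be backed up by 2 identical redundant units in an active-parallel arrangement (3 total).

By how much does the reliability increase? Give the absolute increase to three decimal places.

R_before = 0.681
R_after = 1 − (1 − 0.681)^3 = 0.968
ΔR = 0.968 − 0.681 = 0.287

0.287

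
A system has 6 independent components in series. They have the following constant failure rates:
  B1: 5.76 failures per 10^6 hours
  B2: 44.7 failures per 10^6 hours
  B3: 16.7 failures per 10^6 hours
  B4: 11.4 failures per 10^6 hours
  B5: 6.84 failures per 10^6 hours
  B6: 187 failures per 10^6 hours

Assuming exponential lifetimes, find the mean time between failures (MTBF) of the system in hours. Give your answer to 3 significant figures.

Series of exponential components: λ_sys = Σ λ_i
λ_sys = 0.00000576 + 0.0000447 + 0.0000167 + 0.0000114 + 0.00000684 + 0.000187 = 2.7240e-04 /h
MTBF = 1 / λ_sys = 3670 h

3670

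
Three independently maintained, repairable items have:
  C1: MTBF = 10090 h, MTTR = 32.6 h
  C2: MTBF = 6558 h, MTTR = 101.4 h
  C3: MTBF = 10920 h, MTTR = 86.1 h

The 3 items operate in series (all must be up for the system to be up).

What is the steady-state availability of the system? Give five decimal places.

0.97392

A(C1) = MTBF/(MTBF+MTTR) = 10090/(10090+32.6) = 0.996779
A(C2) = MTBF/(MTBF+MTTR) = 6558/(6558+101.4) = 0.984773
A(C3) = MTBF/(MTBF+MTTR) = 10920/(10920+86.1) = 0.992177
Series availability: 0.996779 × 0.984773 × 0.992177 = 0.97392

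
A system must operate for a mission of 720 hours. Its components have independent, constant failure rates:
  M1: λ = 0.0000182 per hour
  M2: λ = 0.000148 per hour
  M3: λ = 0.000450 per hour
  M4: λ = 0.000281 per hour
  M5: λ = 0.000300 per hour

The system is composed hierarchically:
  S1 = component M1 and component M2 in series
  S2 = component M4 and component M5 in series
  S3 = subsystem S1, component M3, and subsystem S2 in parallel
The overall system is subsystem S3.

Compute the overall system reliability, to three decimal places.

R(M1) = exp(−0.0000182 × 720) = 0.98698
R(M2) = exp(−0.000148 × 720) = 0.89892
R(M3) = exp(−0.000450 × 720) = 0.72325
R(M4) = exp(−0.000281 × 720) = 0.81683
R(M5) = exp(−0.000300 × 720) = 0.80574
Series (M1 and M2): 0.98698 × 0.89892 = 0.88722
Series (M4 and M5): 0.81683 × 0.80574 = 0.65815
Parallel ([0.88722], M3, and [0.65815]): 1 − (1 − 0.88722)(1 − 0.72325)(1 − 0.65815) = 0.989

0.989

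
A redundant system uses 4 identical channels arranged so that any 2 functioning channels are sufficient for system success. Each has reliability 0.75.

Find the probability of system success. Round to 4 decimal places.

R = Σ_{i=2}^{4} C(4,i) p^i (1−p)^{4−i} with p = 0.75
C(4,2)·0.75^2·0.25^2 = 0.210938
C(4,3)·0.75^3·0.25^1 = 0.421875
C(4,4)·0.75^4·0.25^0 = 0.316406
Sum = 0.9492

0.9492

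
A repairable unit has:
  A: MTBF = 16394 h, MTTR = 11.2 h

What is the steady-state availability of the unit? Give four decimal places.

0.9993

A(A) = MTBF/(MTBF+MTTR) = 16394/(16394+11.2) = 0.9993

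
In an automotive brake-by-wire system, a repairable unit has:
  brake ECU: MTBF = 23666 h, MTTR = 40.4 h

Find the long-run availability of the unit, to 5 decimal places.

A(brake ECU) = MTBF/(MTBF+MTTR) = 23666/(23666+40.4) = 0.99830

0.99830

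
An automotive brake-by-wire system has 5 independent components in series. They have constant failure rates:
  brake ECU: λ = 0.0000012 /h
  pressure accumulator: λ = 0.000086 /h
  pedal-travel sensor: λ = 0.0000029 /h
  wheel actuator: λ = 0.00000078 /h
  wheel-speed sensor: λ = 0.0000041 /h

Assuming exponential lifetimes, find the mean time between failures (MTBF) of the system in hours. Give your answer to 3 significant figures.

Series of exponential components: λ_sys = Σ λ_i
λ_sys = 0.0000012 + 0.000086 + 0.0000029 + 0.00000078 + 0.0000041 = 9.4980e-05 /h
MTBF = 1 / λ_sys = 10500 h

10500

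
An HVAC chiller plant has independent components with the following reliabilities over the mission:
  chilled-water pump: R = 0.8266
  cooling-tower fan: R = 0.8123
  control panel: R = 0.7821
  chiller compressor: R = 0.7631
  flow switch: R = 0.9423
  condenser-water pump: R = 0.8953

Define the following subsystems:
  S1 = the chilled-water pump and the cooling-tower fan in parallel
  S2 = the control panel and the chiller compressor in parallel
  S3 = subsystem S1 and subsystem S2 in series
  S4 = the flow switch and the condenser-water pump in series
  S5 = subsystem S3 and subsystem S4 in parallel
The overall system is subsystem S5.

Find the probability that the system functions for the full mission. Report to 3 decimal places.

Parallel (chilled-water pump and cooling-tower fan): 1 − (1 − 0.82660)(1 − 0.81230) = 0.96745
Parallel (control panel and chiller compressor): 1 − (1 − 0.78210)(1 − 0.76310) = 0.94838
Series ([0.96745] and [0.94838]): 0.96745 × 0.94838 = 0.91751
Series (flow switch and condenser-water pump): 0.94230 × 0.89530 = 0.84364
Parallel ([0.91751] and [0.84364]): 1 − (1 − 0.91751)(1 − 0.84364) = 0.987

0.987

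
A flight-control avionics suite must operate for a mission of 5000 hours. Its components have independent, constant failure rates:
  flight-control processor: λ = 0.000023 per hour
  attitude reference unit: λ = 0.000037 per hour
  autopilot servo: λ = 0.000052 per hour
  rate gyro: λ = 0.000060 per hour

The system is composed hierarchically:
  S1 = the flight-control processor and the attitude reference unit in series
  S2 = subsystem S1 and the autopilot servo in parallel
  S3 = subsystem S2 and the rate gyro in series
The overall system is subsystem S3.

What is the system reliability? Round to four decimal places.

0.6969

R(flight-control processor) = exp(−0.000023 × 5000) = 0.891366
R(attitude reference unit) = exp(−0.000037 × 5000) = 0.831104
R(autopilot servo) = exp(−0.000052 × 5000) = 0.771052
R(rate gyro) = exp(−0.000060 × 5000) = 0.740818
Series (flight-control processor and attitude reference unit): 0.891366 × 0.831104 = 0.740818
Parallel ([0.740818] and autopilot servo): 1 − (1 − 0.740818)(1 − 0.771052) = 0.940661
Series ([0.940661] and rate gyro): 0.940661 × 0.740818 = 0.6969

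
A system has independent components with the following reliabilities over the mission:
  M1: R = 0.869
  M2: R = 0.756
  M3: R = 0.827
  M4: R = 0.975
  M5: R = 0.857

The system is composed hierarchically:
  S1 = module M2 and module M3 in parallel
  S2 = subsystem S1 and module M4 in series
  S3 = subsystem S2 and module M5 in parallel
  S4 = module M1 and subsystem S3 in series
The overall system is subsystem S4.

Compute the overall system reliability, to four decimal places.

0.8608

Parallel (M2 and M3): 1 − (1 − 0.756000)(1 − 0.827000) = 0.957788
Series ([0.957788] and M4): 0.957788 × 0.975000 = 0.933843
Parallel ([0.933843] and M5): 1 − (1 − 0.933843)(1 − 0.857000) = 0.990540
Series (M1 and [0.990540]): 0.869000 × 0.990540 = 0.8608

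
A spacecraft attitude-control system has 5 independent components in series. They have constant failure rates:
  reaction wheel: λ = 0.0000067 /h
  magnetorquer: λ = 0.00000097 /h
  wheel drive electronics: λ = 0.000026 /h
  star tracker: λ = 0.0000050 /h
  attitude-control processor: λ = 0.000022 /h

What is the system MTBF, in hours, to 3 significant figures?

16500

Series of exponential components: λ_sys = Σ λ_i
λ_sys = 0.0000067 + 0.00000097 + 0.000026 + 0.0000050 + 0.000022 = 6.0670e-05 /h
MTBF = 1 / λ_sys = 16500 h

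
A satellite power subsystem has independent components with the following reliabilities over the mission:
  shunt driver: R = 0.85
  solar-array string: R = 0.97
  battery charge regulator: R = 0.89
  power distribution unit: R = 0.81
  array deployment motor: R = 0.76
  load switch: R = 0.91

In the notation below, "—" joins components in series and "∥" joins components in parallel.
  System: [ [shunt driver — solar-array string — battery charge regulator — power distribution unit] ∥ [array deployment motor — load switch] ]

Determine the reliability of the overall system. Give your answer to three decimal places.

0.875

Series (shunt driver, solar-array string, battery charge regulator, and power distribution unit): 0.85000 × 0.97000 × 0.89000 × 0.81000 = 0.59438
Series (array deployment motor and load switch): 0.76000 × 0.91000 = 0.69160
Parallel ([0.59438] and [0.69160]): 1 − (1 − 0.59438)(1 − 0.69160) = 0.875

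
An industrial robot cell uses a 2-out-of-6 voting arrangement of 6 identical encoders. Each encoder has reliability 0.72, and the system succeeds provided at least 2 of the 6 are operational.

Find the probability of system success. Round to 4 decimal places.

R = Σ_{i=2}^{6} C(6,i) p^i (1−p)^{6−i} with p = 0.72
C(6,2)·0.72^2·0.28^4 = 0.047796
C(6,3)·0.72^3·0.28^3 = 0.163871
C(6,4)·0.72^4·0.28^2 = 0.316037
C(6,5)·0.72^5·0.28^1 = 0.325066
C(6,6)·0.72^6·0.28^0 = 0.139314
Sum = 0.9921

0.9921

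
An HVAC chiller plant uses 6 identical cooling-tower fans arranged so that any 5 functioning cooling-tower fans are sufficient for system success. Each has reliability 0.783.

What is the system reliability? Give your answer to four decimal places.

R = Σ_{i=5}^{6} C(6,i) p^i (1−p)^{6−i} with p = 0.783
C(6,5)·0.783^5·0.217^1 = 0.383195
C(6,6)·0.783^6·0.217^0 = 0.230447
Sum = 0.6136

0.6136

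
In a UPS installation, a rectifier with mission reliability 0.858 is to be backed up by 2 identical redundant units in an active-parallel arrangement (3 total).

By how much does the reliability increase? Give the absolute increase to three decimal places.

0.139

R_before = 0.858
R_after = 1 − (1 − 0.858)^3 = 0.997
ΔR = 0.997 − 0.858 = 0.139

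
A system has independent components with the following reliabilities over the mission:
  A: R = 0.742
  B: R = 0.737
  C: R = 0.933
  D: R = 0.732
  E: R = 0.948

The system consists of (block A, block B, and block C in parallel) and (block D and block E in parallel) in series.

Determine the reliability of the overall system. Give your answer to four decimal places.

0.9816

Parallel (A, B, and C): 1 − (1 − 0.742000)(1 − 0.737000)(1 − 0.933000) = 0.995454
Parallel (D and E): 1 − (1 − 0.732000)(1 − 0.948000) = 0.986064
Series ([0.995454] and [0.986064]): 0.995454 × 0.986064 = 0.9816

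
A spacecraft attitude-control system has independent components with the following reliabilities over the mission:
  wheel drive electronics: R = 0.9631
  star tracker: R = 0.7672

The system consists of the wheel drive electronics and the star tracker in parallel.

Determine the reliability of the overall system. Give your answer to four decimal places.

Parallel (wheel drive electronics and star tracker): 1 − (1 − 0.963100)(1 − 0.767200) = 0.9914

0.9914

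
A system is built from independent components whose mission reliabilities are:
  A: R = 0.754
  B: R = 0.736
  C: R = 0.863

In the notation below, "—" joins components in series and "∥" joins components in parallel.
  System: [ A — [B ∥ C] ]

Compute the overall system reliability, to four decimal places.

Parallel (B and C): 1 − (1 − 0.736000)(1 − 0.863000) = 0.963832
Series (A and [0.963832]): 0.754000 × 0.963832 = 0.7267

0.7267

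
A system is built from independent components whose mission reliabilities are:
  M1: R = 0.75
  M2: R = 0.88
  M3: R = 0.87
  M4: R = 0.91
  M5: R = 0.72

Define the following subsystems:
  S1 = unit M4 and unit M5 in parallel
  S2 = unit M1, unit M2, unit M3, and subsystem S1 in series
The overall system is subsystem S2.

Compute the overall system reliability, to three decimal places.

0.560

Parallel (M4 and M5): 1 − (1 − 0.91000)(1 − 0.72000) = 0.97480
Series (M1, M2, M3, and [0.97480]): 0.75000 × 0.88000 × 0.87000 × 0.97480 = 0.560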